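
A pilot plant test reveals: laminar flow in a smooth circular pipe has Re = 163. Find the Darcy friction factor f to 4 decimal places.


f = 64 / Re
f = 64 / 163
f = 0.3926


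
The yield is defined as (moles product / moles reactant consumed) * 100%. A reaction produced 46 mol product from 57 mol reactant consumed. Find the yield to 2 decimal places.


Yield = (moles product / moles consumed) * 100%
Yield = (46 / 57) * 100
Yield = 0.807 * 100
Yield = 80.70%


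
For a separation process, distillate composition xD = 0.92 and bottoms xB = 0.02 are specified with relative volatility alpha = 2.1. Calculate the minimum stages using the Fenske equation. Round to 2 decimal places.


N_min = ln((xD*(1-xB))/(xB*(1-xD))) / ln(alpha)
Numerator inside ln: 0.9016 / 0.0016 = 563.5
ln(563.5) = 6.334167
ln(alpha) = ln(2.1) = 0.741937
N_min = 6.334167 / 0.741937 = 8.54


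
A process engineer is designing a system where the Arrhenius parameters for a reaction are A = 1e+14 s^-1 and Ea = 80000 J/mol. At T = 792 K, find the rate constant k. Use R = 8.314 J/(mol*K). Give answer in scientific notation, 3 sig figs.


k = A * exp(-Ea/(R*T))
k = 1e+14 * exp(-80000 / (8.314 * 792))
k = 1e+14 * exp(-12.149399)
k = 5.29e+08


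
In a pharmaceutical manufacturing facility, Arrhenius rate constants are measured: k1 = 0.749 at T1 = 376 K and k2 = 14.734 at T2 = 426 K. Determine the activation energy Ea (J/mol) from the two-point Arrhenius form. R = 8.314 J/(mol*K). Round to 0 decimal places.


Ea = R * ln(k2/k1) / (1/T1 - 1/T2)
ln(k2/k1) = ln(14.734/0.749) = 2.979174
1/T1 - 1/T2 = 1/376 - 1/426 = 0.000312156628
Ea = 8.314 * 2.979174 / 0.000312156628
Ea = 79348 J/mol


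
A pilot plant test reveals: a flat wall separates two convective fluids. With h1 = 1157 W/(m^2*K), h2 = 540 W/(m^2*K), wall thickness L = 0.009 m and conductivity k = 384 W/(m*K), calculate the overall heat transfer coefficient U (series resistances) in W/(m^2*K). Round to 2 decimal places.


1/U = 1/h1 + L/k + 1/h2
1/U = 1/1157 + 0.009/384 + 1/540
1/U = 0.0008643042 + 2.34375e-05 + 0.0018518519
1/U = 0.0027395936
U = 365.02 W/(m^2*K)


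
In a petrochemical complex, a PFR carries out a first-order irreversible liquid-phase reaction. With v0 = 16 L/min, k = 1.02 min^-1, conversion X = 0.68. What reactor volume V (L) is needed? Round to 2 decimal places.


V = (v0/k) * ln(1/(1-X))
V = (16/1.02) * ln(1/(1-0.68))
V = 15.686275 * ln(3.125)
V = 15.686275 * 1.139434
V = 17.87 L


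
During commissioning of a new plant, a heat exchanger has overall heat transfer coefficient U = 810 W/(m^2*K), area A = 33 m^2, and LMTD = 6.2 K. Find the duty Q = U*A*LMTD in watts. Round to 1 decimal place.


Q = U * A * LMTD
Q = 810 * 33 * 6.2
Q = 165726.0 W


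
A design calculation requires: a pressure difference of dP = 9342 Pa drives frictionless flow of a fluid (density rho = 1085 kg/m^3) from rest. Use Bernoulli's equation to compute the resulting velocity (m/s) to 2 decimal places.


v = sqrt(2*dP/rho)
v = sqrt(2*9342/1085)
v = sqrt(17.220276)
v = 4.15 m/s


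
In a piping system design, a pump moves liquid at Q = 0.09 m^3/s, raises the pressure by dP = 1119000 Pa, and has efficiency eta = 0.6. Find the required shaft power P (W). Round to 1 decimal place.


P = Q * dP / eta
P = 0.09 * 1119000 / 0.6
P = 100710.0 / 0.6
P = 167850.0 W


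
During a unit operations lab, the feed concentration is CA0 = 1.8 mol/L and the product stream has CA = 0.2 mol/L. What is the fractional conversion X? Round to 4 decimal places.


X = (CA0 - CA) / CA0
X = (1.8 - 0.2) / 1.8
X = 1.6 / 1.8
X = 0.8889


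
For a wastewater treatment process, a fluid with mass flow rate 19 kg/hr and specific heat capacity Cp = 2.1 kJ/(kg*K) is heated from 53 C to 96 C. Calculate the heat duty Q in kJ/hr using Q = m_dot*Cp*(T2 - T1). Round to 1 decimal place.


Q = m_dot * Cp * (T2 - T1)
Q = 19 * 2.1 * (96 - 53)
Q = 19 * 2.1 * 43
Q = 1715.7 kJ/hr


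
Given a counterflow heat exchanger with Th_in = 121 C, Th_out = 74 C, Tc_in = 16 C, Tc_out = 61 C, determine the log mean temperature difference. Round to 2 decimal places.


dT1 = Th_in - Tc_out = 121 - 61 = 60
dT2 = Th_out - Tc_in = 74 - 16 = 58
LMTD = (dT1 - dT2) / ln(dT1/dT2)
LMTD = (60 - 58) / ln(60/58)
LMTD = 58.99 K


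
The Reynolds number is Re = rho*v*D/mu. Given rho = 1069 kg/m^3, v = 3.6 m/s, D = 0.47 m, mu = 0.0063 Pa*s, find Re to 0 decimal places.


Re = rho * v * D / mu
Re = 1069 * 3.6 * 0.47 / 0.0063
Re = 1808.748 / 0.0063
Re = 287103


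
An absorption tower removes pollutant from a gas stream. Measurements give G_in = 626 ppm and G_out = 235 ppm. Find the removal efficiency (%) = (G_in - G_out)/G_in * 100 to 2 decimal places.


Efficiency = (G_in - G_out) / G_in * 100%
Efficiency = (626 - 235) / 626 * 100
Efficiency = 391 / 626 * 100
Efficiency = 62.46%


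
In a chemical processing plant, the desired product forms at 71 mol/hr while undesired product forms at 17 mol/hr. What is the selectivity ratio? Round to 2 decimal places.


S = desired product rate / undesired product rate
S = 71 / 17
S = 4.18


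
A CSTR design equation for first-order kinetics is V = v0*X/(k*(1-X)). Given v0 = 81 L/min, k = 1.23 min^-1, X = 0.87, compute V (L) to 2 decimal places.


V = v0 * X / (k * (1 - X))
V = 81 * 0.87 / (1.23 * (1 - 0.87))
V = 70.47 / (1.23 * 0.13)
V = 70.47 / 0.1599
V = 440.71 L


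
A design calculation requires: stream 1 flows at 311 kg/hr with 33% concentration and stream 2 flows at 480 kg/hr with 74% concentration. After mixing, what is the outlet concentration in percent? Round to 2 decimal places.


Mass balance on solute: F1*x1 + F2*x2 = F3*x3
F3 = F1 + F2 = 311 + 480 = 791 kg/hr
x3 = (F1*x1 + F2*x2)/F3
x3 = (311*0.33 + 480*0.74) / 791
x3 = 57.88%


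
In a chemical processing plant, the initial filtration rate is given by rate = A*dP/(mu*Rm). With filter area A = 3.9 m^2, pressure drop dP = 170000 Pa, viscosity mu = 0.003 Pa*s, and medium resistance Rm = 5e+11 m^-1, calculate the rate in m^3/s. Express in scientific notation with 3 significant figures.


rate = A * dP / (mu * Rm)
rate = 3.9 * 170000 / (0.003 * 5e+11)
rate = 663000.0 / 1.500e+09
rate = 4.42e-04 m^3/s


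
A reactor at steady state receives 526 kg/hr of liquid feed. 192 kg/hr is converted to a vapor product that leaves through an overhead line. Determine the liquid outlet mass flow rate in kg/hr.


Steady-state mass balance on the main outlet: F_out = F_in - F_removed
F_out = 526 - 192
F_out = 334 kg/hr


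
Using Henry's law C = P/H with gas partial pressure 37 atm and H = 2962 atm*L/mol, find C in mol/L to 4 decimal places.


C = P / H
C = 37 / 2962
C = 0.0125 mol/L


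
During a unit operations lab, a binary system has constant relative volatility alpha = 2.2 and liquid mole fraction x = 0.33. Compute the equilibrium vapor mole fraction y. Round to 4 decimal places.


y = alpha*x / (1 + (alpha-1)*x)
y = 2.2*0.33 / (1 + (2.2-1)*0.33)
y = 0.726 / (1 + 0.396)
y = 0.726 / 1.396
y = 0.5201


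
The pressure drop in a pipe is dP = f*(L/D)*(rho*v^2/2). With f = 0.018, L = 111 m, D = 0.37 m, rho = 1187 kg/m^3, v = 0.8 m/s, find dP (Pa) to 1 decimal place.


dP = f * (L/D) * (rho*v^2/2)
dP = 0.018 * (111/0.37) * (1187*0.8^2/2)
L/D = 300.0
rho*v^2/2 = 1187*0.64/2 = 379.84
dP = 0.018 * 300.0 * 379.84
dP = 2051.1 Pa


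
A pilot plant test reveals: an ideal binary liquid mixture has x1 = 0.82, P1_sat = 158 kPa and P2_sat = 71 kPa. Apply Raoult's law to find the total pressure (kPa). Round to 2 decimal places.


P = x1*P1_sat + x2*P2_sat
x2 = 1 - x1 = 1 - 0.82 = 0.18
P = 0.82*158 + 0.18*71
P = 129.56 + 12.78
P = 142.34 kPa


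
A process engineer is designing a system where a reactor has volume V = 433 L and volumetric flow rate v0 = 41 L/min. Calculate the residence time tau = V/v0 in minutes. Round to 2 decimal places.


tau = V / v0
tau = 433 / 41
tau = 10.56 min


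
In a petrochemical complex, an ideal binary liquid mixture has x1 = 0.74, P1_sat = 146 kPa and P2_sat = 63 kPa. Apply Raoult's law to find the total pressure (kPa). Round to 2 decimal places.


P = x1*P1_sat + x2*P2_sat
x2 = 1 - x1 = 1 - 0.74 = 0.26
P = 0.74*146 + 0.26*63
P = 108.04 + 16.38
P = 124.42 kPa


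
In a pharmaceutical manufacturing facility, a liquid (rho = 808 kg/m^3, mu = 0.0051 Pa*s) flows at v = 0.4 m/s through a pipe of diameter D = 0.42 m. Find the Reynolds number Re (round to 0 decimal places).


Re = rho * v * D / mu
Re = 808 * 0.4 * 0.42 / 0.0051
Re = 135.744 / 0.0051
Re = 26616


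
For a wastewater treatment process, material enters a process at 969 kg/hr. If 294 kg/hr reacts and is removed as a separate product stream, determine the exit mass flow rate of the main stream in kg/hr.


Steady-state mass balance on the main outlet: F_out = F_in - F_removed
F_out = 969 - 294
F_out = 675 kg/hr


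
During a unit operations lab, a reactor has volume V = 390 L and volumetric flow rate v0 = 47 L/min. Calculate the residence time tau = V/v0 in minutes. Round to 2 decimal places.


tau = V / v0
tau = 390 / 47
tau = 8.30 min


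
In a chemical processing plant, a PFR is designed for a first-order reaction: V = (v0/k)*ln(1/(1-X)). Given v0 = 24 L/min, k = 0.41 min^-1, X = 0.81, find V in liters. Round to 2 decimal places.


V = (v0/k) * ln(1/(1-X))
V = (24/0.41) * ln(1/(1-0.81))
V = 58.536585 * ln(5.263158)
V = 58.536585 * 1.660731
V = 97.21 L


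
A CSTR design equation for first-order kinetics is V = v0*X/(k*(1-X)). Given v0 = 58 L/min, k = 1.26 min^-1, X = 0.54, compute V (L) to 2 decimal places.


V = v0 * X / (k * (1 - X))
V = 58 * 0.54 / (1.26 * (1 - 0.54))
V = 31.32 / (1.26 * 0.46)
V = 31.32 / 0.5796
V = 54.04 L


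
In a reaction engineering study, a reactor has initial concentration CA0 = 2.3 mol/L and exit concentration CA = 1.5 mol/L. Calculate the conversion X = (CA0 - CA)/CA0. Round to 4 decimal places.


X = (CA0 - CA) / CA0
X = (2.3 - 1.5) / 2.3
X = 0.8 / 2.3
X = 0.3478


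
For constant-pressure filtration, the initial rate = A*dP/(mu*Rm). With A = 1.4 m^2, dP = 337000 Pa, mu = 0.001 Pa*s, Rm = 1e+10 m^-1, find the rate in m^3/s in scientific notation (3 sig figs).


rate = A * dP / (mu * Rm)
rate = 1.4 * 337000 / (0.001 * 1e+10)
rate = 471800.0 / 1.000e+07
rate = 4.72e-02 m^3/s


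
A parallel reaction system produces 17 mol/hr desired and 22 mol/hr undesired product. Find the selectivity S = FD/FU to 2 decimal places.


S = desired product rate / undesired product rate
S = 17 / 22
S = 0.77


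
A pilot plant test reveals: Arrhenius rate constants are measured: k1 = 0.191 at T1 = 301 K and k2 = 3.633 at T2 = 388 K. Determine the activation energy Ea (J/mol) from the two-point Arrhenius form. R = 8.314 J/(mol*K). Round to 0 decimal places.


Ea = R * ln(k2/k1) / (1/T1 - 1/T2)
ln(k2/k1) = ln(3.633/0.191) = 2.9455406
1/T1 - 1/T2 = 1/301 - 1/388 = 0.000744939549
Ea = 8.314 * 2.9455406 / 0.000744939549
Ea = 32874 J/mol


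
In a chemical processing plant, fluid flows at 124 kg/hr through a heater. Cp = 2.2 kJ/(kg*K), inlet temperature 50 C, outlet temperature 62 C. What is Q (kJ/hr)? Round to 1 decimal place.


Q = m_dot * Cp * (T2 - T1)
Q = 124 * 2.2 * (62 - 50)
Q = 124 * 2.2 * 12
Q = 3273.6 kJ/hr


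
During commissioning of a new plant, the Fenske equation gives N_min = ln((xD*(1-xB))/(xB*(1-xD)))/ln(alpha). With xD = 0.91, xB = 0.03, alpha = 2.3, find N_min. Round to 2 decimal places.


N_min = ln((xD*(1-xB))/(xB*(1-xD))) / ln(alpha)
Numerator inside ln: 0.8827 / 0.0027 = 326.925926
ln(326.925926) = 5.789734
ln(alpha) = ln(2.3) = 0.832909
N_min = 5.789734 / 0.832909 = 6.95


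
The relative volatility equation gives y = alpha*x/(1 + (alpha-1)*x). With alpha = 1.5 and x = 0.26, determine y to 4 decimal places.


y = alpha*x / (1 + (alpha-1)*x)
y = 1.5*0.26 / (1 + (1.5-1)*0.26)
y = 0.39 / (1 + 0.13)
y = 0.39 / 1.13
y = 0.3451


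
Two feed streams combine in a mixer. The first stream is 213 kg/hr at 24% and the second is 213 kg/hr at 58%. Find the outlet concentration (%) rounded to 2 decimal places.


Mass balance on solute: F1*x1 + F2*x2 = F3*x3
F3 = F1 + F2 = 213 + 213 = 426 kg/hr
x3 = (F1*x1 + F2*x2)/F3
x3 = (213*0.24 + 213*0.58) / 426
x3 = 41.00%


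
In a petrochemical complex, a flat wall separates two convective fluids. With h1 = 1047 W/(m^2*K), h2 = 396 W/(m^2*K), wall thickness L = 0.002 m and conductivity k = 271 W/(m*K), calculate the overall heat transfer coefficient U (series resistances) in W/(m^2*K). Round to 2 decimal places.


1/U = 1/h1 + L/k + 1/h2
1/U = 1/1047 + 0.002/271 + 1/396
1/U = 0.0009551098 + 7.3801e-06 + 0.0025252525
1/U = 0.0034877424
U = 286.72 W/(m^2*K)


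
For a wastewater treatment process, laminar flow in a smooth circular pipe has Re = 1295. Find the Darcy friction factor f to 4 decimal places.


f = 64 / Re
f = 64 / 1295
f = 0.0494


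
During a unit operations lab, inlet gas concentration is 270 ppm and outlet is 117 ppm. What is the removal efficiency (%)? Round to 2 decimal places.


Efficiency = (G_in - G_out) / G_in * 100%
Efficiency = (270 - 117) / 270 * 100
Efficiency = 153 / 270 * 100
Efficiency = 56.67%


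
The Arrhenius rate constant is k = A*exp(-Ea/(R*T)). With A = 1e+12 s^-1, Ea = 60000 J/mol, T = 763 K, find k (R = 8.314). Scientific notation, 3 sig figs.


k = A * exp(-Ea/(R*T))
k = 1e+12 * exp(-60000 / (8.314 * 763))
k = 1e+12 * exp(-9.458379)
k = 7.80e+07


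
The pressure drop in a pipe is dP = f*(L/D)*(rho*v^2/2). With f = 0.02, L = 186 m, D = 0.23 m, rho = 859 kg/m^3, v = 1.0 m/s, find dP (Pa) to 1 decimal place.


dP = f * (L/D) * (rho*v^2/2)
dP = 0.02 * (186/0.23) * (859*1.0^2/2)
L/D = 808.69565217
rho*v^2/2 = 859*1.0/2 = 429.5
dP = 0.02 * 808.69565217 * 429.5
dP = 6946.7 Pa


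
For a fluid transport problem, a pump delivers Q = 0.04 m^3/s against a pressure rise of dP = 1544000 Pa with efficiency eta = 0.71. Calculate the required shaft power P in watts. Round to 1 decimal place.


P = Q * dP / eta
P = 0.04 * 1544000 / 0.71
P = 61760.0 / 0.71
P = 86985.9 W


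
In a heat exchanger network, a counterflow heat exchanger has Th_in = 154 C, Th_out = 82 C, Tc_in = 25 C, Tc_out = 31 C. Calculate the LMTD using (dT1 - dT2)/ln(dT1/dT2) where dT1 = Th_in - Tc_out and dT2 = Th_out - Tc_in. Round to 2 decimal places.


dT1 = Th_in - Tc_out = 154 - 31 = 123
dT2 = Th_out - Tc_in = 82 - 25 = 57
LMTD = (dT1 - dT2) / ln(dT1/dT2)
LMTD = (123 - 57) / ln(123/57)
LMTD = 85.81 K


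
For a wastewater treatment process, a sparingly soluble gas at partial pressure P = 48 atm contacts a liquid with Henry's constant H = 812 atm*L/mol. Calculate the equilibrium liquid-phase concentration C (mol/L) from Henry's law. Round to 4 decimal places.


C = P / H
C = 48 / 812
C = 0.0591 mol/L


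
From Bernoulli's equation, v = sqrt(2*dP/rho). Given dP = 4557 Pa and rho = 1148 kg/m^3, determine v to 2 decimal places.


v = sqrt(2*dP/rho)
v = sqrt(2*4557/1148)
v = sqrt(7.939024)
v = 2.82 m/s


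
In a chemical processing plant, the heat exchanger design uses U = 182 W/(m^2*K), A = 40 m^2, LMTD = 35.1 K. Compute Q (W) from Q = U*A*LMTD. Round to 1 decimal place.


Q = U * A * LMTD
Q = 182 * 40 * 35.1
Q = 255528.0 W


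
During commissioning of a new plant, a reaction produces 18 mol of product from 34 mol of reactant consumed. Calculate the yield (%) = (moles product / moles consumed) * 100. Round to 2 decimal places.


Yield = (moles product / moles consumed) * 100%
Yield = (18 / 34) * 100
Yield = 0.5294 * 100
Yield = 52.94%


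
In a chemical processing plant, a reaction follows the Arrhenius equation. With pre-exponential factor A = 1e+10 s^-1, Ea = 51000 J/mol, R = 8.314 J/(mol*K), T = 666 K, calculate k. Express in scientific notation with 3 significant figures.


k = A * exp(-Ea/(R*T))
k = 1e+10 * exp(-51000 / (8.314 * 666))
k = 1e+10 * exp(-9.210558)
k = 1.00e+06


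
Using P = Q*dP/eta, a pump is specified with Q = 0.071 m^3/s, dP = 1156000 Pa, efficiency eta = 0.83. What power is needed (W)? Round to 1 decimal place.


P = Q * dP / eta
P = 0.071 * 1156000 / 0.83
P = 82076.0 / 0.83
P = 98886.7 W


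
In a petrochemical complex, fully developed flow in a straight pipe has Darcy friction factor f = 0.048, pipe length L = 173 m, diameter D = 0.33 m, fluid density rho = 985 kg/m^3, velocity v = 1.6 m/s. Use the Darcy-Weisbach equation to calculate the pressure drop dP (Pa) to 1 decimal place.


dP = f * (L/D) * (rho*v^2/2)
dP = 0.048 * (173/0.33) * (985*1.6^2/2)
L/D = 524.24242424
rho*v^2/2 = 985*2.56/2 = 1260.8
dP = 0.048 * 524.24242424 * 1260.8
dP = 31726.3 Pa


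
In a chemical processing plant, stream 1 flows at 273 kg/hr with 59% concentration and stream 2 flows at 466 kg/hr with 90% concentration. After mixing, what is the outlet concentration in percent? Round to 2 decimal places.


Mass balance on solute: F1*x1 + F2*x2 = F3*x3
F3 = F1 + F2 = 273 + 466 = 739 kg/hr
x3 = (F1*x1 + F2*x2)/F3
x3 = (273*0.59 + 466*0.9) / 739
x3 = 78.55%


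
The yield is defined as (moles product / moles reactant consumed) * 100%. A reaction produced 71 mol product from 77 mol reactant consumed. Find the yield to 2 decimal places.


Yield = (moles product / moles consumed) * 100%
Yield = (71 / 77) * 100
Yield = 0.9221 * 100
Yield = 92.21%


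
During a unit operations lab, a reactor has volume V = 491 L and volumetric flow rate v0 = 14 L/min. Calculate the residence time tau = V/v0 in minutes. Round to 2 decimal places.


tau = V / v0
tau = 491 / 14
tau = 35.07 min


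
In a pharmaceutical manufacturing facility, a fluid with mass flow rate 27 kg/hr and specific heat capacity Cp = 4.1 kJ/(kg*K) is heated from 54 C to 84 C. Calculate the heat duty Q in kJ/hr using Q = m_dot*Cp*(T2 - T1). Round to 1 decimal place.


Q = m_dot * Cp * (T2 - T1)
Q = 27 * 4.1 * (84 - 54)
Q = 27 * 4.1 * 30
Q = 3321.0 kJ/hr


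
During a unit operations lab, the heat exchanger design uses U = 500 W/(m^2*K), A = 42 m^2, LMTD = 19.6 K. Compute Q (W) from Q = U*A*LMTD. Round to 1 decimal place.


Q = U * A * LMTD
Q = 500 * 42 * 19.6
Q = 411600.0 W


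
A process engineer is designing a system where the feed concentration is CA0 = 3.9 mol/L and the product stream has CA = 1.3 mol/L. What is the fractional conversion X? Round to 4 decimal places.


X = (CA0 - CA) / CA0
X = (3.9 - 1.3) / 3.9
X = 2.6 / 3.9
X = 0.6667


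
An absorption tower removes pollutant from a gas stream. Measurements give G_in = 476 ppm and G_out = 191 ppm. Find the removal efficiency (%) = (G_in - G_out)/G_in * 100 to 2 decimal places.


Efficiency = (G_in - G_out) / G_in * 100%
Efficiency = (476 - 191) / 476 * 100
Efficiency = 285 / 476 * 100
Efficiency = 59.87%


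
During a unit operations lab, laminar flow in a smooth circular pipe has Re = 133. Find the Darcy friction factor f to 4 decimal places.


f = 64 / Re
f = 64 / 133
f = 0.4812


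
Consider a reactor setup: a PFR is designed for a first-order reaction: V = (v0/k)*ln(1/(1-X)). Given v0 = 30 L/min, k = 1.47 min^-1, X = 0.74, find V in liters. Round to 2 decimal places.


V = (v0/k) * ln(1/(1-X))
V = (30/1.47) * ln(1/(1-0.74))
V = 20.408163 * ln(3.846154)
V = 20.408163 * 1.347074
V = 27.49 L


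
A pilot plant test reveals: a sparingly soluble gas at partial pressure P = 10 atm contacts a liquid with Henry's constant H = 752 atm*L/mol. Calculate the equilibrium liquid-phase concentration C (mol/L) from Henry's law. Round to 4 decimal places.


C = P / H
C = 10 / 752
C = 0.0133 mol/L


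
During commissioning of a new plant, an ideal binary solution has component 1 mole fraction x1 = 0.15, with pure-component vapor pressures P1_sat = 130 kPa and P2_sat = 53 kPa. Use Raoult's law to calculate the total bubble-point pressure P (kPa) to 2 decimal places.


P = x1*P1_sat + x2*P2_sat
x2 = 1 - x1 = 1 - 0.15 = 0.85
P = 0.15*130 + 0.85*53
P = 19.5 + 45.05
P = 64.55 kPa


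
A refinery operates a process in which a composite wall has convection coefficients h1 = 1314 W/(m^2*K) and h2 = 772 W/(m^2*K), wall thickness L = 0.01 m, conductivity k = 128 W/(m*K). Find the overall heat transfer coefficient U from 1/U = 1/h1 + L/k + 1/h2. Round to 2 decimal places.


1/U = 1/h1 + L/k + 1/h2
1/U = 1/1314 + 0.01/128 + 1/772
1/U = 0.000761035 + 7.8125e-05 + 0.0012953368
1/U = 0.0021344968
U = 468.49 W/(m^2*K)


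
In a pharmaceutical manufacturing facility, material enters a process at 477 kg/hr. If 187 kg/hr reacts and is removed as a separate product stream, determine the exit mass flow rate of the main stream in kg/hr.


Steady-state mass balance on the main outlet: F_out = F_in - F_removed
F_out = 477 - 187
F_out = 290 kg/hr


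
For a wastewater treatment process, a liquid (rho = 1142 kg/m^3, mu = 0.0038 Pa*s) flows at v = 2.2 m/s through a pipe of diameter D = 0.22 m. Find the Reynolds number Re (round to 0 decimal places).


Re = rho * v * D / mu
Re = 1142 * 2.2 * 0.22 / 0.0038
Re = 552.728 / 0.0038
Re = 145455


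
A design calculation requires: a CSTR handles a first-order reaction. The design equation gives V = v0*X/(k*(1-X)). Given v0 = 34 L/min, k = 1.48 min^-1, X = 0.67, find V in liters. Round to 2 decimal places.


V = v0 * X / (k * (1 - X))
V = 34 * 0.67 / (1.48 * (1 - 0.67))
V = 22.78 / (1.48 * 0.33)
V = 22.78 / 0.4884
V = 46.64 L


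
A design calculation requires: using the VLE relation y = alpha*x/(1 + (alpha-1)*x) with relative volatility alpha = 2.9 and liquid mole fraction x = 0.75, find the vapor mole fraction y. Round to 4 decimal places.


y = alpha*x / (1 + (alpha-1)*x)
y = 2.9*0.75 / (1 + (2.9-1)*0.75)
y = 2.175 / (1 + 1.425)
y = 2.175 / 2.425
y = 0.8969


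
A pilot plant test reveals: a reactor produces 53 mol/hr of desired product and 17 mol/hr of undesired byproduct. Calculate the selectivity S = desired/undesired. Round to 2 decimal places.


S = desired product rate / undesired product rate
S = 53 / 17
S = 3.12


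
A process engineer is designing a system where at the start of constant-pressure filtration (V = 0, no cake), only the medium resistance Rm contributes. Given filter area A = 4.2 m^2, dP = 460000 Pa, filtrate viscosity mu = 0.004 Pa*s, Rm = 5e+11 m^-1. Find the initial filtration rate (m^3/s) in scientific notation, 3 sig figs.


rate = A * dP / (mu * Rm)
rate = 4.2 * 460000 / (0.004 * 5e+11)
rate = 1932000.0 / 2.000e+09
rate = 9.66e-04 m^3/s


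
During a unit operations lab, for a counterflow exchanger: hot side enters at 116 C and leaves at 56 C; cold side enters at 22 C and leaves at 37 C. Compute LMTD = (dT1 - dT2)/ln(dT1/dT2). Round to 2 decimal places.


dT1 = Th_in - Tc_out = 116 - 37 = 79
dT2 = Th_out - Tc_in = 56 - 22 = 34
LMTD = (dT1 - dT2) / ln(dT1/dT2)
LMTD = (79 - 34) / ln(79/34)
LMTD = 53.38 K


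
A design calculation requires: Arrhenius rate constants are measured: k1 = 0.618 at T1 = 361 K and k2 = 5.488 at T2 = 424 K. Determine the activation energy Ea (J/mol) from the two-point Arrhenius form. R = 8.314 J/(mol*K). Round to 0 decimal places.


Ea = R * ln(k2/k1) / (1/T1 - 1/T2)
ln(k2/k1) = ln(5.488/0.618) = 2.1838307
1/T1 - 1/T2 = 1/361 - 1/424 = 0.000411592536
Ea = 8.314 * 2.1838307 / 0.000411592536
Ea = 44112 J/mol


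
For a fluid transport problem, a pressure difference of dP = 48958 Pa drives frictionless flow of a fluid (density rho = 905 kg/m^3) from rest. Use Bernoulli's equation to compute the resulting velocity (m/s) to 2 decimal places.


v = sqrt(2*dP/rho)
v = sqrt(2*48958/905)
v = sqrt(108.194475)
v = 10.40 m/s


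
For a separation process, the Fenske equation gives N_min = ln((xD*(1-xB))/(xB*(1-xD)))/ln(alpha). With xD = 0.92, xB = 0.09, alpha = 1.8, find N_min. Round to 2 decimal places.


N_min = ln((xD*(1-xB))/(xB*(1-xD))) / ln(alpha)
Numerator inside ln: 0.8372 / 0.0072 = 116.277778
ln(116.277778) = 4.755982
ln(alpha) = ln(1.8) = 0.587787
N_min = 4.755982 / 0.587787 = 8.09


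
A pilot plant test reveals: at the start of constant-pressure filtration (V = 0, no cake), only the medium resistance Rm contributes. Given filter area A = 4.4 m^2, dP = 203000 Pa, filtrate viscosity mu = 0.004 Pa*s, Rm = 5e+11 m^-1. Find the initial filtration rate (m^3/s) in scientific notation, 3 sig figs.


rate = A * dP / (mu * Rm)
rate = 4.4 * 203000 / (0.004 * 5e+11)
rate = 893200.0 / 2.000e+09
rate = 4.47e-04 m^3/s


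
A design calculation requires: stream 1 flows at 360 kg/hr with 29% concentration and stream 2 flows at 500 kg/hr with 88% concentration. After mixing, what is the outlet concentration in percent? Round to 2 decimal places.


Mass balance on solute: F1*x1 + F2*x2 = F3*x3
F3 = F1 + F2 = 360 + 500 = 860 kg/hr
x3 = (F1*x1 + F2*x2)/F3
x3 = (360*0.29 + 500*0.88) / 860
x3 = 63.30%


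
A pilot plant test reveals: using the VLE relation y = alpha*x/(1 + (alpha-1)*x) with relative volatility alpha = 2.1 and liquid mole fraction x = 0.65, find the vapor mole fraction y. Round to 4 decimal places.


y = alpha*x / (1 + (alpha-1)*x)
y = 2.1*0.65 / (1 + (2.1-1)*0.65)
y = 1.365 / (1 + 0.715)
y = 1.365 / 1.715
y = 0.7959


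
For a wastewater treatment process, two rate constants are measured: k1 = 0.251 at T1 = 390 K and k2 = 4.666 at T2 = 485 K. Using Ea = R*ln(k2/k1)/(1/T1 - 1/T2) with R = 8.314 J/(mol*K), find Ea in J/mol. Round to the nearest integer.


Ea = R * ln(k2/k1) / (1/T1 - 1/T2)
ln(k2/k1) = ln(4.666/0.251) = 2.9226045
1/T1 - 1/T2 = 1/390 - 1/485 = 0.000502246894
Ea = 8.314 * 2.9226045 / 0.000502246894
Ea = 48380 J/mol


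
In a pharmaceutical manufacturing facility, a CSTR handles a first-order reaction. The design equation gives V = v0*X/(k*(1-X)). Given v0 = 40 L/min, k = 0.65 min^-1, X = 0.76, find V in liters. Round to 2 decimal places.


V = v0 * X / (k * (1 - X))
V = 40 * 0.76 / (0.65 * (1 - 0.76))
V = 30.4 / (0.65 * 0.24)
V = 30.4 / 0.156
V = 194.87 L


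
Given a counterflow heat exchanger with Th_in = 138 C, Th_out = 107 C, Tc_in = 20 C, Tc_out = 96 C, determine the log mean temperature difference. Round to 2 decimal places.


dT1 = Th_in - Tc_out = 138 - 96 = 42
dT2 = Th_out - Tc_in = 107 - 20 = 87
LMTD = (dT1 - dT2) / ln(dT1/dT2)
LMTD = (42 - 87) / ln(42/87)
LMTD = 61.79 K


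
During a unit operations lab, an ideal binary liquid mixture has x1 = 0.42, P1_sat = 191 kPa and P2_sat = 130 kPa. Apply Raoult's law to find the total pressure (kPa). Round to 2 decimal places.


P = x1*P1_sat + x2*P2_sat
x2 = 1 - x1 = 1 - 0.42 = 0.58
P = 0.42*191 + 0.58*130
P = 80.22 + 75.4
P = 155.62 kPa


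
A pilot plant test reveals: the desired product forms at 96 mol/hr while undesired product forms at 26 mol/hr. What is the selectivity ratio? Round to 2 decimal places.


S = desired product rate / undesired product rate
S = 96 / 26
S = 3.69


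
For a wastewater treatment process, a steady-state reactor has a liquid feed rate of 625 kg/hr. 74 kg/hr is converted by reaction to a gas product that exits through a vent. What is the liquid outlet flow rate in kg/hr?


Steady-state mass balance on the main outlet: F_out = F_in - F_removed
F_out = 625 - 74
F_out = 551 kg/hr


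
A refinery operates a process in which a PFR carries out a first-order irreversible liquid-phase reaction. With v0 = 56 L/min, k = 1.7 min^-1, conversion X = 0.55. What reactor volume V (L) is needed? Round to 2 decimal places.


V = (v0/k) * ln(1/(1-X))
V = (56/1.7) * ln(1/(1-0.55))
V = 32.941176 * ln(2.222222)
V = 32.941176 * 0.798508
V = 26.30 L


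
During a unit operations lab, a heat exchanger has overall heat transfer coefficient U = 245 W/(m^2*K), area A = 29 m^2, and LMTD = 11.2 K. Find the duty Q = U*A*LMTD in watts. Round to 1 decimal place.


Q = U * A * LMTD
Q = 245 * 29 * 11.2
Q = 79576.0 W


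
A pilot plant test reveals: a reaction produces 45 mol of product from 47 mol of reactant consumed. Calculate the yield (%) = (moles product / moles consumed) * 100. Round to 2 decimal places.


Yield = (moles product / moles consumed) * 100%
Yield = (45 / 47) * 100
Yield = 0.9574 * 100
Yield = 95.74%


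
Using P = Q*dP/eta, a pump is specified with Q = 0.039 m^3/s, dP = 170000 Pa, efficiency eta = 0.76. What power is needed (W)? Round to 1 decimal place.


P = Q * dP / eta
P = 0.039 * 170000 / 0.76
P = 6630.0 / 0.76
P = 8723.7 W


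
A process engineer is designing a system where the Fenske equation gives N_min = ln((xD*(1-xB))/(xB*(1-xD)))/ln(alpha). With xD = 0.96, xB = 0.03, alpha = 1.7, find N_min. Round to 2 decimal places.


N_min = ln((xD*(1-xB))/(xB*(1-xD))) / ln(alpha)
Numerator inside ln: 0.9312 / 0.0012 = 776.0
ln(776.0) = 6.654153
ln(alpha) = ln(1.7) = 0.530628
N_min = 6.654153 / 0.530628 = 12.54


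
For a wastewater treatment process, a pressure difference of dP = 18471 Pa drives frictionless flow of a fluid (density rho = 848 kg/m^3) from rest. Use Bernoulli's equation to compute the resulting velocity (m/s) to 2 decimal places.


v = sqrt(2*dP/rho)
v = sqrt(2*18471/848)
v = sqrt(43.563679)
v = 6.60 m/s


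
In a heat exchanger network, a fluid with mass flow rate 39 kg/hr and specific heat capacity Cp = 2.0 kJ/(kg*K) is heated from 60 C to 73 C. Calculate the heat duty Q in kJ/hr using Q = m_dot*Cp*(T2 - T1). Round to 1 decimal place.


Q = m_dot * Cp * (T2 - T1)
Q = 39 * 2.0 * (73 - 60)
Q = 39 * 2.0 * 13
Q = 1014.0 kJ/hr


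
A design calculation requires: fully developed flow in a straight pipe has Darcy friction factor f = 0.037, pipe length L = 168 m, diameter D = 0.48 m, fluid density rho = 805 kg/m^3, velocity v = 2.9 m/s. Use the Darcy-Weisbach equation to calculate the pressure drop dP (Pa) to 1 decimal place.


dP = f * (L/D) * (rho*v^2/2)
dP = 0.037 * (168/0.48) * (805*2.9^2/2)
L/D = 350.0
rho*v^2/2 = 805*8.41/2 = 3385.025
dP = 0.037 * 350.0 * 3385.025
dP = 43836.1 Pa


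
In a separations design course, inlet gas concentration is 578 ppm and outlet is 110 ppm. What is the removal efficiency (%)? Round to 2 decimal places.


Efficiency = (G_in - G_out) / G_in * 100%
Efficiency = (578 - 110) / 578 * 100
Efficiency = 468 / 578 * 100
Efficiency = 80.97%


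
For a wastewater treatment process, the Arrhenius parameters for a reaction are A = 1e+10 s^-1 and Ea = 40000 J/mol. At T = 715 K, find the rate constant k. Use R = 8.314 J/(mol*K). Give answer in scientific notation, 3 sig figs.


k = A * exp(-Ea/(R*T))
k = 1e+10 * exp(-40000 / (8.314 * 715))
k = 1e+10 * exp(-6.728898)
k = 1.20e+07


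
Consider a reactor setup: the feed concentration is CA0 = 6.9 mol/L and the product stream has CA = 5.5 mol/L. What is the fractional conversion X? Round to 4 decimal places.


X = (CA0 - CA) / CA0
X = (6.9 - 5.5) / 6.9
X = 1.4 / 6.9
X = 0.2029


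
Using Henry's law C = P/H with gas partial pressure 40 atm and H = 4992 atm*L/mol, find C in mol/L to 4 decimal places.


C = P / H
C = 40 / 4992
C = 0.0080 mol/L


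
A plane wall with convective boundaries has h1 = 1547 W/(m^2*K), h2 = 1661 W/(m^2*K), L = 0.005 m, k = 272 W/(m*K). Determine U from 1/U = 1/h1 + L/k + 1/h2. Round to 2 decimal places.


1/U = 1/h1 + L/k + 1/h2
1/U = 1/1547 + 0.005/272 + 1/1661
1/U = 0.0006464124 + 1.83824e-05 + 0.000602047
1/U = 0.0012668418
U = 789.36 W/(m^2*K)


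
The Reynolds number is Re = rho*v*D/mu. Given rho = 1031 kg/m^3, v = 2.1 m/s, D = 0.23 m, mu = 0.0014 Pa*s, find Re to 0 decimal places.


Re = rho * v * D / mu
Re = 1031 * 2.1 * 0.23 / 0.0014
Re = 497.973 / 0.0014
Re = 355695


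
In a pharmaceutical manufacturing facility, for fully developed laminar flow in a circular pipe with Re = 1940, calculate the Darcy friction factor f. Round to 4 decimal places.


f = 64 / Re
f = 64 / 1940
f = 0.0330


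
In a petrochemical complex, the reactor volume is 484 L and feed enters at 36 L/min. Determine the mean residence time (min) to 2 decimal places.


tau = V / v0
tau = 484 / 36
tau = 13.44 min


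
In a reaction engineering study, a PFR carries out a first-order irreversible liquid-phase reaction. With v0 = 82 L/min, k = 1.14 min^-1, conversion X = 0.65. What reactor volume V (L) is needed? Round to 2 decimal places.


V = (v0/k) * ln(1/(1-X))
V = (82/1.14) * ln(1/(1-0.65))
V = 71.929825 * ln(2.857143)
V = 71.929825 * 1.049822
V = 75.51 L


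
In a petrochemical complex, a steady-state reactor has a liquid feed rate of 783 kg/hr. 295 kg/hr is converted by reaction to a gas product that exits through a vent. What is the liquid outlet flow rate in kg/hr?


Steady-state mass balance on the main outlet: F_out = F_in - F_removed
F_out = 783 - 295
F_out = 488 kg/hr


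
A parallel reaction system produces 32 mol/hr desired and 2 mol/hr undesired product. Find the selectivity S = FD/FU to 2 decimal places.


S = desired product rate / undesired product rate
S = 32 / 2
S = 16.00


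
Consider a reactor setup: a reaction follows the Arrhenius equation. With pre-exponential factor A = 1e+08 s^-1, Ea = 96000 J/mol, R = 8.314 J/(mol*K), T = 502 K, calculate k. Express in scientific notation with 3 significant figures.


k = A * exp(-Ea/(R*T))
k = 1e+08 * exp(-96000 / (8.314 * 502))
k = 1e+08 * exp(-23.001571)
k = 1.02e-02


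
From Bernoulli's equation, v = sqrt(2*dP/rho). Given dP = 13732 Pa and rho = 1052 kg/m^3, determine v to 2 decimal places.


v = sqrt(2*dP/rho)
v = sqrt(2*13732/1052)
v = sqrt(26.106464)
v = 5.11 m/s


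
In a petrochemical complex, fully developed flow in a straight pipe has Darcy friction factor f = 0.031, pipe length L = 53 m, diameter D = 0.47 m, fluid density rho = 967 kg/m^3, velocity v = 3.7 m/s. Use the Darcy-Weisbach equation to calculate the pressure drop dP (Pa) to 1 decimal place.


dP = f * (L/D) * (rho*v^2/2)
dP = 0.031 * (53/0.47) * (967*3.7^2/2)
L/D = 112.76595745
rho*v^2/2 = 967*13.69/2 = 6619.115
dP = 0.031 * 112.76595745 * 6619.115
dP = 23138.7 Pa


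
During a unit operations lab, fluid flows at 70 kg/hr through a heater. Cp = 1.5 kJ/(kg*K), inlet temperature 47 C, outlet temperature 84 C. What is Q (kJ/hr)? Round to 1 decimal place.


Q = m_dot * Cp * (T2 - T1)
Q = 70 * 1.5 * (84 - 47)
Q = 70 * 1.5 * 37
Q = 3885.0 kJ/hr


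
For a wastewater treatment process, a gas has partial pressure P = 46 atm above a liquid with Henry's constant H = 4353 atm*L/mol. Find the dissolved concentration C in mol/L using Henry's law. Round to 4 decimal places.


C = P / H
C = 46 / 4353
C = 0.0106 mol/L


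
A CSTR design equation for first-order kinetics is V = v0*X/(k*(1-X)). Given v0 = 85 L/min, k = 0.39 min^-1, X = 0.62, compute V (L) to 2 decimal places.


V = v0 * X / (k * (1 - X))
V = 85 * 0.62 / (0.39 * (1 - 0.62))
V = 52.7 / (0.39 * 0.38)
V = 52.7 / 0.1482
V = 355.60 L


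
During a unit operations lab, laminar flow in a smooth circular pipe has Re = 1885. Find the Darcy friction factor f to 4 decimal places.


f = 64 / Re
f = 64 / 1885
f = 0.0340


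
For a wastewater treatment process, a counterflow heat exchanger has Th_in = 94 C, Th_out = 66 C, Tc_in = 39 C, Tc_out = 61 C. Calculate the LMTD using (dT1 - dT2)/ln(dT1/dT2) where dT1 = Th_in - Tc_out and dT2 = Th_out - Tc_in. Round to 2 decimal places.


dT1 = Th_in - Tc_out = 94 - 61 = 33
dT2 = Th_out - Tc_in = 66 - 39 = 27
LMTD = (dT1 - dT2) / ln(dT1/dT2)
LMTD = (33 - 27) / ln(33/27)
LMTD = 29.90 K


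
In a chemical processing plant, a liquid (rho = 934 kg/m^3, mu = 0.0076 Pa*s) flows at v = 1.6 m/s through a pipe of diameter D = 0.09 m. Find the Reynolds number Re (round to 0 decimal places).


Re = rho * v * D / mu
Re = 934 * 1.6 * 0.09 / 0.0076
Re = 134.496 / 0.0076
Re = 17697


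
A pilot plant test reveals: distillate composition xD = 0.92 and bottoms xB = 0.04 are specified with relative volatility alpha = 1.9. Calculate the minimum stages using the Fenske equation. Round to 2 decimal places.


N_min = ln((xD*(1-xB))/(xB*(1-xD))) / ln(alpha)
Numerator inside ln: 0.8832 / 0.0032 = 276.0
ln(276.0) = 5.620401
ln(alpha) = ln(1.9) = 0.641854
N_min = 5.620401 / 0.641854 = 8.76


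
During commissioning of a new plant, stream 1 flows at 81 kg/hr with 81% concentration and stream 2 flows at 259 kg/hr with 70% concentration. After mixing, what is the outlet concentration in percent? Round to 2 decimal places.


Mass balance on solute: F1*x1 + F2*x2 = F3*x3
F3 = F1 + F2 = 81 + 259 = 340 kg/hr
x3 = (F1*x1 + F2*x2)/F3
x3 = (81*0.81 + 259*0.7) / 340
x3 = 72.62%


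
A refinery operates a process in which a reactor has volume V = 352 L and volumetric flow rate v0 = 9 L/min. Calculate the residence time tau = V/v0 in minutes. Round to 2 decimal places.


tau = V / v0
tau = 352 / 9
tau = 39.11 min


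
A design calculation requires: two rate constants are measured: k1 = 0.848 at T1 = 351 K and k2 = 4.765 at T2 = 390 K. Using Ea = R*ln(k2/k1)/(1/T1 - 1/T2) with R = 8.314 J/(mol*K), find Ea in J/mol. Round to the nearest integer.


Ea = R * ln(k2/k1) / (1/T1 - 1/T2)
ln(k2/k1) = ln(4.765/0.848) = 1.7261722
1/T1 - 1/T2 = 1/351 - 1/390 = 0.000284900285
Ea = 8.314 * 1.7261722 / 0.000284900285
Ea = 50373 J/mol


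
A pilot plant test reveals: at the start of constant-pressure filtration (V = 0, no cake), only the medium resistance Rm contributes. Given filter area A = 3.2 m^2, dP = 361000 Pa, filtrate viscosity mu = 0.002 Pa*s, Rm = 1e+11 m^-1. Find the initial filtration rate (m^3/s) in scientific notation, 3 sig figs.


rate = A * dP / (mu * Rm)
rate = 3.2 * 361000 / (0.002 * 1e+11)
rate = 1155200.0 / 2.000e+08
rate = 5.78e-03 m^3/s


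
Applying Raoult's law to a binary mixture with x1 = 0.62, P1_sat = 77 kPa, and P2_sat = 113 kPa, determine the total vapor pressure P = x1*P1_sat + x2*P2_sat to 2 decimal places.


P = x1*P1_sat + x2*P2_sat
x2 = 1 - x1 = 1 - 0.62 = 0.38
P = 0.62*77 + 0.38*113
P = 47.74 + 42.94
P = 90.68 kPa


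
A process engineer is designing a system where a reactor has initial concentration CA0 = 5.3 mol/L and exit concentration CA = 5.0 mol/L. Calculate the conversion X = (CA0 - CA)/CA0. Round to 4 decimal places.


X = (CA0 - CA) / CA0
X = (5.3 - 5.0) / 5.3
X = 0.3 / 5.3
X = 0.0566


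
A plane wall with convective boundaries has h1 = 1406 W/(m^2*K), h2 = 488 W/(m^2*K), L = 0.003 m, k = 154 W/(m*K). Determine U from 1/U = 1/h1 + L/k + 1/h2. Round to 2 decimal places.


1/U = 1/h1 + L/k + 1/h2
1/U = 1/1406 + 0.003/154 + 1/488
1/U = 0.0007112376 + 1.94805e-05 + 0.0020491803
1/U = 0.0027798984
U = 359.73 W/(m^2*K)


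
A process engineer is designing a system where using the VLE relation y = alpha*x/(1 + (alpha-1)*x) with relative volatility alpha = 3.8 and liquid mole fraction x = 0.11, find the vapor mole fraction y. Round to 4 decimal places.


y = alpha*x / (1 + (alpha-1)*x)
y = 3.8*0.11 / (1 + (3.8-1)*0.11)
y = 0.418 / (1 + 0.308)
y = 0.418 / 1.308
y = 0.3196


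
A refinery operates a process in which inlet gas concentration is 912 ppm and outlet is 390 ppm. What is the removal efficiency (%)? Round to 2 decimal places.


Efficiency = (G_in - G_out) / G_in * 100%
Efficiency = (912 - 390) / 912 * 100
Efficiency = 522 / 912 * 100
Efficiency = 57.24%


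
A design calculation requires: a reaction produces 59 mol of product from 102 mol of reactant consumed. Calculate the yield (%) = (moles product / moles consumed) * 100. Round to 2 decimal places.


Yield = (moles product / moles consumed) * 100%
Yield = (59 / 102) * 100
Yield = 0.5784 * 100
Yield = 57.84%


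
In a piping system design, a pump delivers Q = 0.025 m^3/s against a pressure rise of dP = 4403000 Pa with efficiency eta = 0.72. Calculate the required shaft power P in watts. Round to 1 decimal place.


P = Q * dP / eta
P = 0.025 * 4403000 / 0.72
P = 110075.0 / 0.72
P = 152881.9 W


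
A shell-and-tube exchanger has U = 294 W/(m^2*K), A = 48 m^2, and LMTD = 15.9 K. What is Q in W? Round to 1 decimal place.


Q = U * A * LMTD
Q = 294 * 48 * 15.9
Q = 224380.8 W


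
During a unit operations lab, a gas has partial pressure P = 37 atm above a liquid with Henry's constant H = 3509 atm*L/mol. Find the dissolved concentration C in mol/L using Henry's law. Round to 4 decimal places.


C = P / H
C = 37 / 3509
C = 0.0105 mol/L
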